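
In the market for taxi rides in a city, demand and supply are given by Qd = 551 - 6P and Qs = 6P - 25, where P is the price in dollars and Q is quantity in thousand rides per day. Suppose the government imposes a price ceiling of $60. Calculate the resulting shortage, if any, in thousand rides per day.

Equilibrium: 551 - 6P = 6P - 25, so 576 = 12P and P* = 48, Q* = 263.
Since 60 is above P* = 48, the ceiling does not bind and the free-market outcome prevails.
Since the control does not bind, there is no shortage.

0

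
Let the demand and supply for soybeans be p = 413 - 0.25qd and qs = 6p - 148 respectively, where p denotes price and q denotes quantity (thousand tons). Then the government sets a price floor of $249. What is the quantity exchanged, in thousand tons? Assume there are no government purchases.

Rearranging demand gives qd = 1652 - 4p. In a free market, 1652 - 4p = 6p - 148 gives the equilibrium p* = 180, q* = 932.
The floor of 249 is above the equilibrium price 180, so it binds.
At p = 249: qd = 1652 - 4·249 = 656 and qs = 6·249 - 148 = 1346.
The quantity actually transacted is the short side, demand: 656.

656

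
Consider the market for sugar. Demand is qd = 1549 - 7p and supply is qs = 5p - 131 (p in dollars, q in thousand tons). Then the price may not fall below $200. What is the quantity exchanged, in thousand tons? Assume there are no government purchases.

Equilibrium: 1549 - 7p = 5p - 131, so 1680 = 12p and p* = 140, q* = 569.
Since 200 > 140, the floor is binding.
At p = 200: qd = 1549 - 7·200 = 149 and qs = 5·200 - 131 = 869.
The quantity actually transacted is the short side, demand: 149.

149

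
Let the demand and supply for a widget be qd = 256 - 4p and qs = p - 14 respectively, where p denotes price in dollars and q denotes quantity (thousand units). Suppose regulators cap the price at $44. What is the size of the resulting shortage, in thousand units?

50

Setting quantity demanded equal to quantity supplied, 256 - 4p = p - 14, gives p* = 54 and q* = 40.
The ceiling of 44 is below the equilibrium price 54, so it binds.
At p = 44: qd = 256 - 4·44 = 80 and qs = 44 - 14 = 30.
Shortage = qd - qs = 80 - 30 = 50.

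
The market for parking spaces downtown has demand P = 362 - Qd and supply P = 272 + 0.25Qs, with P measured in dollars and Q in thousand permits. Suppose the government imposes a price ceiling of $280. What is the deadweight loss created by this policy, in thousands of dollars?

Rearranging demand gives Qd = 362 - P; rearranging supply gives Qs = 4P - 1088. Equilibrium: 362 - P = 4P - 1088, so 1450 = 5P and P* = 290, Q* = 72.
Since 280 < 290, the ceiling is binding.
At P = 280: Qd = 362 - 280 = 82 and Qs = 4·280 - 1088 = 32.
Quantity traded falls to 32. At Q = 32 the demand price is 362 - 32 = 330 and the supply price is (1088 + 32)/4 = 280.
Deadweight loss = ½ · (330 - 280) · (72 - 32) = ½ · 50 · 40 = 1000.

1000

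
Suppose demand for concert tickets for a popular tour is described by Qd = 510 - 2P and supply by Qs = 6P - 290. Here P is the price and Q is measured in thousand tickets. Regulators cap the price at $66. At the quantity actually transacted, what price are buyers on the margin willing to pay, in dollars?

202

Without the control the market clears where 510 - 2P = 6P - 290, i.e. P* = 100 and Q* = 310.
Because the ceiling (66) lies below the market-clearing price, it is binding.
At P = 66: Qd = 510 - 2·66 = 378 and Qs = 6·66 - 290 = 106.
Only 106 units reach the market. On the demand curve, the marginal buyer's willingness to pay at Q = 106 is (510 - 106)/2 = 202.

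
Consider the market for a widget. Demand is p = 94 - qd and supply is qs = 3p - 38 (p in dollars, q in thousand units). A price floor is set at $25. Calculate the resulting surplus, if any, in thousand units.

Rearranging demand gives qd = 94 - p. In a free market, 94 - p = 3p - 38 gives the equilibrium p* = 33, q* = 61.
Since 25 is below p* = 33, the floor does not bind and the free-market outcome prevails.
Since the control does not bind, there is no surplus.

0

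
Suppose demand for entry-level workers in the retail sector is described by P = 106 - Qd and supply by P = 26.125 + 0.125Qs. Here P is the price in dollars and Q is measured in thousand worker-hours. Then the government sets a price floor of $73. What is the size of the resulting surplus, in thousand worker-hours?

342

Rearranging demand gives Qd = 106 - P; rearranging supply gives Qs = 8P - 209. Setting quantity demanded equal to quantity supplied, 106 - P = 8P - 209, gives P* = 35 and Q* = 71.
Since 73 > 35, the floor is binding.
At P = 73: Qd = 106 - 73 = 33 and Qs = 8·73 - 209 = 375.
Surplus = Qs - Qd = 375 - 33 = 342.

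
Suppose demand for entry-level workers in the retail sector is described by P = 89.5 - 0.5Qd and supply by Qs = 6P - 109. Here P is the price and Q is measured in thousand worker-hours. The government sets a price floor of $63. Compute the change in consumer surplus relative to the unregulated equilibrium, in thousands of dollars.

-2160

Rearranging demand gives Qd = 179 - 2P. Without the control the market clears where 179 - 2P = 6P - 109, i.e. P* = 36 and Q* = 107.
Since 63 > 36, the floor is binding.
At P = 63: Qd = 179 - 2·63 = 53 and Qs = 6·63 - 109 = 269.
Consumer surplus without the control is ½ · (89.5 - 36) · 107 = 2862.25.
With the floor, consumers buy 53 units at 63, so CS = ½ · (89.5 - 63) · 53 = 702.25.
Change in consumer surplus = 702.25 - 2862.25 = -2160.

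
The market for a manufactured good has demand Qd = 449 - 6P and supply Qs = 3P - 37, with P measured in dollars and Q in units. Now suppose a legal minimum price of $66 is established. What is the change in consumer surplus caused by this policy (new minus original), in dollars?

-1068

Without the control the market clears where 449 - 6P = 3P - 37, i.e. P* = 54 and Q* = 125.
Since 66 > 54, the floor is binding.
At P = 66: Qd = 449 - 6·66 = 53 and Qs = 3·66 - 37 = 161.
Consumer surplus without the control is ½ · (449/6 - 54) · 125 = 15625/12.
With the floor, consumers buy 53 units at 66, so CS = ½ · (449/6 - 66) · 53 = 2809/12.
Change in consumer surplus = 2809/12 - 15625/12 = -1068.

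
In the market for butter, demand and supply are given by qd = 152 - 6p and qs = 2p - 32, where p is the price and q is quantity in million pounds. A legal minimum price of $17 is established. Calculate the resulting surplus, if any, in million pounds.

Setting quantity demanded equal to quantity supplied, 152 - 6p = 2p - 32, gives p* = 23 and q* = 14.
Since 17 is below p* = 23, the floor does not bind and the free-market outcome prevails.
Since the control does not bind, there is no surplus.

0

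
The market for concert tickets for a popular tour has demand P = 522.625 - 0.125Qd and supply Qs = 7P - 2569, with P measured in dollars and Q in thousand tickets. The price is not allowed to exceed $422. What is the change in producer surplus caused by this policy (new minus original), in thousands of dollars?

-13524

Rearranging demand gives Qd = 4181 - 8P. Equilibrium: 4181 - 8P = 7P - 2569, so 6750 = 15P and P* = 450, Q* = 581.
Because the ceiling (422) lies below the market-clearing price, it is binding.
At P = 422: Qd = 4181 - 8·422 = 805 and Qs = 7·422 - 2569 = 385.
Producer surplus without the control is ½ · (450 - 367) · 581 = 24111.5.
With the ceiling, producers sell 385 units at 422, so PS = ½ · (422 - 367) · 385 = 10587.5.
Change in producer surplus = 10587.5 - 24111.5 = -13524.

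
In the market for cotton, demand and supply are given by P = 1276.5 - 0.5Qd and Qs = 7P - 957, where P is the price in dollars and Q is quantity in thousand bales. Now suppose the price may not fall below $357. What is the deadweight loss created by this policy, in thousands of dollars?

0

Rearranging demand gives Qd = 2553 - 2P. Setting quantity demanded equal to quantity supplied, 2553 - 2P = 7P - 957, gives P* = 390 and Q* = 1773.
Since 357 is below P* = 390, the floor does not bind and the free-market outcome prevails.
Since the control does not bind, no trades are prevented and deadweight loss is zero.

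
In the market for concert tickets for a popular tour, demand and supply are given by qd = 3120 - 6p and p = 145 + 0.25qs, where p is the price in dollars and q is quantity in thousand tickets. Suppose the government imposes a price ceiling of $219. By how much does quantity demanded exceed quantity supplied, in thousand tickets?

Rearranging supply gives qs = 4p - 580. Setting quantity demanded equal to quantity supplied, 3120 - 6p = 4p - 580, gives p* = 370 and q* = 900.
Since 219 < 370, the ceiling is binding.
At p = 219: qd = 3120 - 6·219 = 1806 and qs = 4·219 - 580 = 296.
Shortage = qd - qs = 1806 - 296 = 1510.

1510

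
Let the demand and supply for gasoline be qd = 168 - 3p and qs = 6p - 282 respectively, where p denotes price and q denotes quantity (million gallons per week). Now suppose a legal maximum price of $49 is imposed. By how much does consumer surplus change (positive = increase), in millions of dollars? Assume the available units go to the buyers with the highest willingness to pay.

6

Setting quantity demanded equal to quantity supplied, 168 - 3p = 6p - 282, gives p* = 50 and q* = 18.
The ceiling of 49 is below the equilibrium price 50, so it binds.
At p = 49: qd = 168 - 3·49 = 21 and qs = 6·49 - 282 = 12.
Consumer surplus without the control is ½ · (56 - 50) · 18 = 54.
With the ceiling, 12 units are sold at 49 (assume they go to the highest-value buyers). The demand price at q = 12 is 52, so CS = ½ · [(56 - 49) + (52 - 49)] · 12 = 60.
Change in consumer surplus = 60 - 54 = 6.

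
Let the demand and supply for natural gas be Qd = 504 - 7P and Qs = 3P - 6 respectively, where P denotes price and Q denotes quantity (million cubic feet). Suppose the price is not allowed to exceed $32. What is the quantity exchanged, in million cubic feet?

90

Equilibrium: 504 - 7P = 3P - 6, so 510 = 10P and P* = 51, Q* = 147.
The ceiling of 32 is below the equilibrium price 51, so it binds.
At P = 32: Qd = 504 - 7·32 = 280 and Qs = 3·32 - 6 = 90.
The quantity actually transacted is the short side, supply: 90.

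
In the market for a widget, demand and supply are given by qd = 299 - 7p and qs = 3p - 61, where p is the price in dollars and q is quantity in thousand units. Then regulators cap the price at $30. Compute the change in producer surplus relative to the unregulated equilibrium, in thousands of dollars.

Without the control the market clears where 299 - 7p = 3p - 61, i.e. p* = 36 and q* = 47.
The ceiling of 30 is below the equilibrium price 36, so it binds.
At p = 30: qd = 299 - 7·30 = 89 and qs = 3·30 - 61 = 29.
Producer surplus without the control is ½ · (36 - 61/3) · 47 = 2209/6.
With the ceiling, producers sell 29 units at 30, so PS = ½ · (30 - 61/3) · 29 = 841/6.
Change in producer surplus = 841/6 - 2209/6 = -228.

-228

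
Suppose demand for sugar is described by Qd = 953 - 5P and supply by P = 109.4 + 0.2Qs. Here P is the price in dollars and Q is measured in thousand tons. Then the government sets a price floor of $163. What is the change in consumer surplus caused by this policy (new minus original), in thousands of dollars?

Rearranging supply gives Qs = 5P - 547. Without the control the market clears where 953 - 5P = 5P - 547, i.e. P* = 150 and Q* = 203.
Because the floor (163) lies above the market-clearing price, it is binding.
At P = 163: Qd = 953 - 5·163 = 138 and Qs = 5·163 - 547 = 268.
Consumer surplus without the control is ½ · (190.6 - 150) · 203 = 4120.9.
With the floor, consumers buy 138 units at 163, so CS = ½ · (190.6 - 163) · 138 = 1904.4.
Change in consumer surplus = 1904.4 - 4120.9 = -2216.5.

-2216.5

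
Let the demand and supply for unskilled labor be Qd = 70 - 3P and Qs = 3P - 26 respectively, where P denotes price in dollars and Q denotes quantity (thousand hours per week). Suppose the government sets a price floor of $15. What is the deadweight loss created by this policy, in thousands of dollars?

Setting quantity demanded equal to quantity supplied, 70 - 3P = 3P - 26, gives P* = 16 and Q* = 22.
Since 15 is below P* = 16, the floor does not bind and the free-market outcome prevails.
Since the control does not bind, no trades are prevented and deadweight loss is zero.

0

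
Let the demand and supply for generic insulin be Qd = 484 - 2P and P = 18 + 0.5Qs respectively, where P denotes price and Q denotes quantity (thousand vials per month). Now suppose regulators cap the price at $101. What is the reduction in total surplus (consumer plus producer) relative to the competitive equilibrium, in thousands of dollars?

1682

Rearranging supply gives Qs = 2P - 36. Without the control the market clears where 484 - 2P = 2P - 36, i.e. P* = 130 and Q* = 224.
Since 101 < 130, the ceiling is binding.
At P = 101: Qd = 484 - 2·101 = 282 and Qs = 2·101 - 36 = 166.
Quantity traded falls to 166. At Q = 166 the demand price is (484 - 166)/2 = 159 and the supply price is (36 + 166)/2 = 101.
Deadweight loss = ½ · (159 - 101) · (224 - 166) = ½ · 58 · 58 = 1682.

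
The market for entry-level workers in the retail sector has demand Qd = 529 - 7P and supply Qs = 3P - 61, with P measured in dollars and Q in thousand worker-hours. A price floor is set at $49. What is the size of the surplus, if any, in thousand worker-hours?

In a free market, 529 - 7P = 3P - 61 gives the equilibrium P* = 59, Q* = 116.
Since 49 is below P* = 59, the floor does not bind and the free-market outcome prevails.
Since the control does not bind, there is no surplus.

0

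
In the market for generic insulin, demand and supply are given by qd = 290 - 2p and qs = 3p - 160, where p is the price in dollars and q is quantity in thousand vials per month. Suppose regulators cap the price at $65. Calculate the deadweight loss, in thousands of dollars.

Without the control the market clears where 290 - 2p = 3p - 160, i.e. p* = 90 and q* = 110.
Because the ceiling (65) lies below the market-clearing price, it is binding.
At p = 65: qd = 290 - 2·65 = 160 and qs = 3·65 - 160 = 35.
Quantity traded falls to 35. At q = 35 the demand price is (290 - 35)/2 = 127.5 and the supply price is (160 + 35)/3 = 65.
Deadweight loss = ½ · (127.5 - 65) · (110 - 35) = ½ · 62.5 · 75 = 2343.75.

2343.75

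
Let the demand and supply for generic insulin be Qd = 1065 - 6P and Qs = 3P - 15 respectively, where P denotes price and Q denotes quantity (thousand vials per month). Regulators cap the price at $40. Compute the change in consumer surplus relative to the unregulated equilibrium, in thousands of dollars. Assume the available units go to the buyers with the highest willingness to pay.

3600

In a free market, 1065 - 6P = 3P - 15 gives the equilibrium P* = 120, Q* = 345.
Since 40 < 120, the ceiling is binding.
At P = 40: Qd = 1065 - 6·40 = 825 and Qs = 3·40 - 15 = 105.
Consumer surplus without the control is ½ · (177.5 - 120) · 345 = 9918.75.
With the ceiling, 105 units are sold at 40 (assume they go to the highest-value buyers). The demand price at Q = 105 is 160, so CS = ½ · [(177.5 - 40) + (160 - 40)] · 105 = 13518.75.
Change in consumer surplus = 13518.75 - 9918.75 = 3600.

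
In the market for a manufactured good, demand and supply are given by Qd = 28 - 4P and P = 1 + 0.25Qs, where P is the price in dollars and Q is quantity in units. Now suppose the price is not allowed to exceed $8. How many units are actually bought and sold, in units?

Rearranging supply gives Qs = 4P - 4. Without the control the market clears where 28 - 4P = 4P - 4, i.e. P* = 4 and Q* = 12.
Since 8 is above P* = 4, the ceiling does not bind and the free-market outcome prevails.

12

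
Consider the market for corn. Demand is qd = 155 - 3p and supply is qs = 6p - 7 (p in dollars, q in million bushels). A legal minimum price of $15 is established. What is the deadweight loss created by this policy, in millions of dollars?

0

Without the control the market clears where 155 - 3p = 6p - 7, i.e. p* = 18 and q* = 101.
Since 15 is below p* = 18, the floor does not bind and the free-market outcome prevails.
Since the control does not bind, no trades are prevented and deadweight loss is zero.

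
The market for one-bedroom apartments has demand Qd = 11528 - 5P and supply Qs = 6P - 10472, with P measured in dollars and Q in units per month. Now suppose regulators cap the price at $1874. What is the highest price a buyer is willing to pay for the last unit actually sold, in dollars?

2151.2

In a free market, 11528 - 5P = 6P - 10472 gives the equilibrium P* = 2000, Q* = 1528.
The ceiling of 1874 is below the equilibrium price 2000, so it binds.
At P = 1874: Qd = 11528 - 5·1874 = 2158 and Qs = 6·1874 - 10472 = 772.
Only 772 units reach the market. On the demand curve, the marginal buyer's willingness to pay at Q = 772 is (11528 - 772)/5 = 2151.2.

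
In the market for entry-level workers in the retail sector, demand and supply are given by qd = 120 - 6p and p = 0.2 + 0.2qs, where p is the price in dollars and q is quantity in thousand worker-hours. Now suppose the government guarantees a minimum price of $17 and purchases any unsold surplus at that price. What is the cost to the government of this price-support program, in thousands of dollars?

1122

Rearranging supply gives qs = 5p - 1. In a free market, 120 - 6p = 5p - 1 gives the equilibrium p* = 11, q* = 54.
Because the floor (17) lies above the market-clearing price, it is binding.
At p = 17: qd = 120 - 6·17 = 18 and qs = 5·17 - 1 = 84.
Surplus = qs - qd = 66.
Government expenditure = surplus × support price = 66 × 17 = 1122.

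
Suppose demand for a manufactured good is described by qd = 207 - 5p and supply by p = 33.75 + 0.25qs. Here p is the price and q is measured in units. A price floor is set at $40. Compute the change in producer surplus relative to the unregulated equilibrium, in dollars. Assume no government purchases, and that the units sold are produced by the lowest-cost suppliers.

Rearranging supply gives qs = 4p - 135. Equilibrium: 207 - 5p = 4p - 135, so 342 = 9p and p* = 38, q* = 17.
Since 40 > 38, the floor is binding.
At p = 40: qd = 207 - 5·40 = 7 and qs = 4·40 - 135 = 25.
Producer surplus without the control is ½ · (38 - 33.75) · 17 = 36.125.
With the floor, 7 units are sold at 40. The supply price at q = 7 is 35.5, so PS = ½ · [(40 - 33.75) + (40 - 35.5)] · 7 = 37.625.
Change in producer surplus = 37.625 - 36.125 = 1.5.

1.5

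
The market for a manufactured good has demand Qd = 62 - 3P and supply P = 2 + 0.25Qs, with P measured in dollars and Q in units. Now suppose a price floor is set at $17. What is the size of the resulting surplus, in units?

Rearranging supply gives Qs = 4P - 8. Without the control the market clears where 62 - 3P = 4P - 8, i.e. P* = 10 and Q* = 32.
The floor of 17 is above the equilibrium price 10, so it binds.
At P = 17: Qd = 62 - 3·17 = 11 and Qs = 4·17 - 8 = 60.
Surplus = Qs - Qd = 60 - 11 = 49.

49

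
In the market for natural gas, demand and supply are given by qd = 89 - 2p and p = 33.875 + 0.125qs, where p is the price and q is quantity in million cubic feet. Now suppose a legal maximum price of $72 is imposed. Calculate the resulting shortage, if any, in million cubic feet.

Rearranging supply gives qs = 8p - 271. Equilibrium: 89 - 2p = 8p - 271, so 360 = 10p and p* = 36, q* = 17.
Since 72 is above p* = 36, the ceiling does not bind and the free-market outcome prevails.
Since the control does not bind, there is no shortage.

0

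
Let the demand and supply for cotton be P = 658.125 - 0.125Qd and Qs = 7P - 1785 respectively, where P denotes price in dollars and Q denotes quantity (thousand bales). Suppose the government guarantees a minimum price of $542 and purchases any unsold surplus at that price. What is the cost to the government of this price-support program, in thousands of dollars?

585360

Rearranging demand gives Qd = 5265 - 8P. In a free market, 5265 - 8P = 7P - 1785 gives the equilibrium P* = 470, Q* = 1505.
Since 542 > 470, the floor is binding.
At P = 542: Qd = 5265 - 8·542 = 929 and Qs = 7·542 - 1785 = 2009.
Surplus = Qs - Qd = 1080.
Government expenditure = surplus × support price = 1080 × 542 = 585360.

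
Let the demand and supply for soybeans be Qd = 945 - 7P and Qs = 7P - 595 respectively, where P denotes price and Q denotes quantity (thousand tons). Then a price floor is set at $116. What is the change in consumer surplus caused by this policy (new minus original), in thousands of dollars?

-924

Setting quantity demanded equal to quantity supplied, 945 - 7P = 7P - 595, gives P* = 110 and Q* = 175.
The floor of 116 is above the equilibrium price 110, so it binds.
At P = 116: Qd = 945 - 7·116 = 133 and Qs = 7·116 - 595 = 217.
Consumer surplus without the control is ½ · (135 - 110) · 175 = 2187.5.
With the floor, consumers buy 133 units at 116, so CS = ½ · (135 - 116) · 133 = 1263.5.
Change in consumer surplus = 1263.5 - 2187.5 = -924.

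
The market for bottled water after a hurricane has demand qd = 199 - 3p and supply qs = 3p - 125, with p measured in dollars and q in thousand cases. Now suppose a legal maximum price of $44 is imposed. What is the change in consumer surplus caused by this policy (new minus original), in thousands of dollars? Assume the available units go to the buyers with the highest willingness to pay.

In a free market, 199 - 3p = 3p - 125 gives the equilibrium p* = 54, q* = 37.
Since 44 < 54, the ceiling is binding.
At p = 44: qd = 199 - 3·44 = 67 and qs = 3·44 - 125 = 7.
Consumer surplus without the control is ½ · (199/3 - 54) · 37 = 1369/6.
With the ceiling, 7 units are sold at 44 (assume they go to the highest-value buyers). The demand price at q = 7 is 64, so CS = ½ · [(199/3 - 44) + (64 - 44)] · 7 = 889/6.
Change in consumer surplus = 889/6 - 1369/6 = -80.

-80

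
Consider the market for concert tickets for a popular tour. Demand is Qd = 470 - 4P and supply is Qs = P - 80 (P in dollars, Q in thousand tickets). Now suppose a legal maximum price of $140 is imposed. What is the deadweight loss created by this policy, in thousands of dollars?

Equilibrium: 470 - 4P = P - 80, so 550 = 5P and P* = 110, Q* = 30.
The ceiling of 140 is above the equilibrium price 110, so it is not binding; the market clears at P* = 110, Q* = 30.
Since the control does not bind, no trades are prevented and deadweight loss is zero.

0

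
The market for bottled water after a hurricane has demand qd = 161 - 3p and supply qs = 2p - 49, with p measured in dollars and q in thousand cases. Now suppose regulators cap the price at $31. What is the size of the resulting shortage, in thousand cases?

55

Equilibrium: 161 - 3p = 2p - 49, so 210 = 5p and p* = 42, q* = 35.
The ceiling of 31 is below the equilibrium price 42, so it binds.
At p = 31: qd = 161 - 3·31 = 68 and qs = 2·31 - 49 = 13.
Shortage = qd - qs = 68 - 13 = 55.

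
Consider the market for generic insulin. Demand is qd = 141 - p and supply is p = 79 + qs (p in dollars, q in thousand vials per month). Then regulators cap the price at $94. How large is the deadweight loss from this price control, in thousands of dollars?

Rearranging supply gives qs = p - 79. Setting quantity demanded equal to quantity supplied, 141 - p = p - 79, gives p* = 110 and q* = 31.
Since 94 < 110, the ceiling is binding.
At p = 94: qd = 141 - 94 = 47 and qs = 94 - 79 = 15.
Quantity traded falls to 15. At q = 15 the demand price is 141 - 15 = 126 and the supply price is 79 + 15 = 94.
Deadweight loss = ½ · (126 - 94) · (31 - 15) = ½ · 32 · 16 = 256.

256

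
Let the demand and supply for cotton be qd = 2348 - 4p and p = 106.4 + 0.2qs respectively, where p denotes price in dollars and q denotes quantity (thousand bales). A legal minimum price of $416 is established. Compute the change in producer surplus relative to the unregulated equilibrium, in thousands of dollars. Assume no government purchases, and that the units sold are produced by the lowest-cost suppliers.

50918.4

Rearranging supply gives qs = 5p - 532. In a free market, 2348 - 4p = 5p - 532 gives the equilibrium p* = 320, q* = 1068.
Because the floor (416) lies above the market-clearing price, it is binding.
At p = 416: qd = 2348 - 4·416 = 684 and qs = 5·416 - 532 = 1548.
Producer surplus without the control is ½ · (320 - 106.4) · 1068 = 114062.4.
With the floor, 684 units are sold at 416. The supply price at q = 684 is 243.2, so PS = ½ · [(416 - 106.4) + (416 - 243.2)] · 684 = 164980.8.
Change in producer surplus = 164980.8 - 114062.4 = 50918.4.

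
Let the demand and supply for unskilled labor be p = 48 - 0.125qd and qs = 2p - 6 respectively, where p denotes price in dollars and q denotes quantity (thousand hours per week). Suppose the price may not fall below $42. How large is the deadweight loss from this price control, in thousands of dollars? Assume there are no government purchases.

180

Rearranging demand gives qd = 384 - 8p. Setting quantity demanded equal to quantity supplied, 384 - 8p = 2p - 6, gives p* = 39 and q* = 72.
Because the floor (42) lies above the market-clearing price, it is binding.
At p = 42: qd = 384 - 8·42 = 48 and qs = 2·42 - 6 = 78.
Quantity traded falls to 48. At q = 48 the demand price is (384 - 48)/8 = 42 and the supply price is (6 + 48)/2 = 27.
Deadweight loss = ½ · (42 - 27) · (72 - 48) = ½ · 15 · 24 = 180.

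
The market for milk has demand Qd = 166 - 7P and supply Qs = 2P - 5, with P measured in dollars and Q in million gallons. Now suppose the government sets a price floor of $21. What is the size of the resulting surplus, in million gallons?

Equilibrium: 166 - 7P = 2P - 5, so 171 = 9P and P* = 19, Q* = 33.
Because the floor (21) lies above the market-clearing price, it is binding.
At P = 21: Qd = 166 - 7·21 = 19 and Qs = 2·21 - 5 = 37.
Surplus = Qs - Qd = 37 - 19 = 18.

18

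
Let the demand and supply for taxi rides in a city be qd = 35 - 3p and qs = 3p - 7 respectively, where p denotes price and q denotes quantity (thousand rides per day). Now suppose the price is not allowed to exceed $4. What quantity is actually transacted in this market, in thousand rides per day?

Equilibrium: 35 - 3p = 3p - 7, so 42 = 6p and p* = 7, q* = 14.
The ceiling of 4 is below the equilibrium price 7, so it binds.
At p = 4: qd = 35 - 3·4 = 23 and qs = 3·4 - 7 = 5.
The quantity actually transacted is the short side, supply: 5.

5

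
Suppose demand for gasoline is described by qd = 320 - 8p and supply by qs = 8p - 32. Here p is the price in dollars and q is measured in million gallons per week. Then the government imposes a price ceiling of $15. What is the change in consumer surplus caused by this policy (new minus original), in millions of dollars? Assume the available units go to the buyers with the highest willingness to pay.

Setting quantity demanded equal to quantity supplied, 320 - 8p = 8p - 32, gives p* = 22 and q* = 144.
The ceiling of 15 is below the equilibrium price 22, so it binds.
At p = 15: qd = 320 - 8·15 = 200 and qs = 8·15 - 32 = 88.
Consumer surplus without the control is ½ · (40 - 22) · 144 = 1296.
With the ceiling, 88 units are sold at 15 (assume they go to the highest-value buyers). The demand price at q = 88 is 29, so CS = ½ · [(40 - 15) + (29 - 15)] · 88 = 1716.
Change in consumer surplus = 1716 - 1296 = 420.

420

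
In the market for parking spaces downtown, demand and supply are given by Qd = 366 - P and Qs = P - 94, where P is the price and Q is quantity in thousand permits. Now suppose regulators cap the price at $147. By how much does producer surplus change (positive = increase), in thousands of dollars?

-7843.5

Equilibrium: 366 - P = P - 94, so 460 = 2P and P* = 230, Q* = 136.
The ceiling of 147 is below the equilibrium price 230, so it binds.
At P = 147: Qd = 366 - 147 = 219 and Qs = 147 - 94 = 53.
Producer surplus without the control is ½ · (230 - 94) · 136 = 9248.
With the ceiling, producers sell 53 units at 147, so PS = ½ · (147 - 94) · 53 = 1404.5.
Change in producer surplus = 1404.5 - 9248 = -7843.5.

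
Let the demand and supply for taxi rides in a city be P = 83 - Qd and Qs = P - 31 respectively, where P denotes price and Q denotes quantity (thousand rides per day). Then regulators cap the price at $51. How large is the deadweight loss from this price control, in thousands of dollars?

36

Rearranging demand gives Qd = 83 - P. Without the control the market clears where 83 - P = P - 31, i.e. P* = 57 and Q* = 26.
Since 51 < 57, the ceiling is binding.
At P = 51: Qd = 83 - 51 = 32 and Qs = 51 - 31 = 20.
Quantity traded falls to 20. At Q = 20 the demand price is 83 - 20 = 63 and the supply price is 31 + 20 = 51.
Deadweight loss = ½ · (63 - 51) · (26 - 20) = ½ · 12 · 6 = 36.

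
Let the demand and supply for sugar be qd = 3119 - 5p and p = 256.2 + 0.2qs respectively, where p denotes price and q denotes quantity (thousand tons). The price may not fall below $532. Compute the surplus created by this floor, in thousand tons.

Rearranging supply gives qs = 5p - 1281. Without the control the market clears where 3119 - 5p = 5p - 1281, i.e. p* = 440 and q* = 919.
Since 532 > 440, the floor is binding.
At p = 532: qd = 3119 - 5·532 = 459 and qs = 5·532 - 1281 = 1379.
Surplus = qs - qd = 1379 - 459 = 920.

920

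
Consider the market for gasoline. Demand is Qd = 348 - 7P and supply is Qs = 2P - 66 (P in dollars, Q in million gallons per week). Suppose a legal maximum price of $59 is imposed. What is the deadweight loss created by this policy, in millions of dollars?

In a free market, 348 - 7P = 2P - 66 gives the equilibrium P* = 46, Q* = 26.
The ceiling of 59 is above the equilibrium price 46, so it is not binding; the market clears at P* = 46, Q* = 26.
Since the control does not bind, no trades are prevented and deadweight loss is zero.

0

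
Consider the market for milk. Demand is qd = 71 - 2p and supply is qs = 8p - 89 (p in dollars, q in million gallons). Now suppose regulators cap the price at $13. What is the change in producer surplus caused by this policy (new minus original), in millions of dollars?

-81

Without the control the market clears where 71 - 2p = 8p - 89, i.e. p* = 16 and q* = 39.
Because the ceiling (13) lies below the market-clearing price, it is binding.
At p = 13: qd = 71 - 2·13 = 45 and qs = 8·13 - 89 = 15.
Producer surplus without the control is ½ · (16 - 11.125) · 39 = 95.0625.
With the ceiling, producers sell 15 units at 13, so PS = ½ · (13 - 11.125) · 15 = 14.0625.
Change in producer surplus = 14.0625 - 95.0625 = -81.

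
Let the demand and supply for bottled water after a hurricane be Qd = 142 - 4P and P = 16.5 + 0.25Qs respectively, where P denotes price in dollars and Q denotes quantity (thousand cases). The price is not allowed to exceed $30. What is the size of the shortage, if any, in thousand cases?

0

Rearranging supply gives Qs = 4P - 66. Equilibrium: 142 - 4P = 4P - 66, so 208 = 8P and P* = 26, Q* = 38.
Since 30 is above P* = 26, the ceiling does not bind and the free-market outcome prevails.
Since the control does not bind, there is no shortage.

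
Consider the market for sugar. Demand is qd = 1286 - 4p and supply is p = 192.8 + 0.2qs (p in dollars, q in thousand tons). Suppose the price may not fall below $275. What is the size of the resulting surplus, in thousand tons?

225

Rearranging supply gives qs = 5p - 964. Setting quantity demanded equal to quantity supplied, 1286 - 4p = 5p - 964, gives p* = 250 and q* = 286.
Because the floor (275) lies above the market-clearing price, it is binding.
At p = 275: qd = 1286 - 4·275 = 186 and qs = 5·275 - 964 = 411.
Surplus = qs - qd = 411 - 186 = 225.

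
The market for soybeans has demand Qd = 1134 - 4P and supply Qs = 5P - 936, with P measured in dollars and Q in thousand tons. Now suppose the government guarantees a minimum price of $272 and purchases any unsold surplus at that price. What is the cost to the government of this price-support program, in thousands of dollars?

Without the control the market clears where 1134 - 4P = 5P - 936, i.e. P* = 230 and Q* = 214.
The floor of 272 is above the equilibrium price 230, so it binds.
At P = 272: Qd = 1134 - 4·272 = 46 and Qs = 5·272 - 936 = 424.
Surplus = Qs - Qd = 378.
Government expenditure = surplus × support price = 378 × 272 = 102816.

102816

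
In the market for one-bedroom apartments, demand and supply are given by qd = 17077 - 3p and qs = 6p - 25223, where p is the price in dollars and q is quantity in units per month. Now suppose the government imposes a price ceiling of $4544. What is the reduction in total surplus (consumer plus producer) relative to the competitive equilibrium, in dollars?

Without the control the market clears where 17077 - 3p = 6p - 25223, i.e. p* = 4700 and q* = 2977.
Since 4544 < 4700, the ceiling is binding.
At p = 4544: qd = 17077 - 3·4544 = 3445 and qs = 6·4544 - 25223 = 2041.
Quantity traded falls to 2041. At q = 2041 the demand price is (17077 - 2041)/3 = 5012 and the supply price is (25223 + 2041)/6 = 4544.
Deadweight loss = ½ · (5012 - 4544) · (2977 - 2041) = ½ · 468 · 936 = 219024.

219024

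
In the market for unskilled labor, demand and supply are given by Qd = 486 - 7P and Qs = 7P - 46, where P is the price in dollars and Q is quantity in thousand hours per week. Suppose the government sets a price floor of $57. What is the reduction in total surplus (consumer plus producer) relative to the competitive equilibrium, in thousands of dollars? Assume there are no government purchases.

2527

Without the control the market clears where 486 - 7P = 7P - 46, i.e. P* = 38 and Q* = 220.
Since 57 > 38, the floor is binding.
At P = 57: Qd = 486 - 7·57 = 87 and Qs = 7·57 - 46 = 353.
Quantity traded falls to 87. At Q = 87 the demand price is (486 - 87)/7 = 57 and the supply price is (46 + 87)/7 = 19.
Deadweight loss = ½ · (57 - 19) · (220 - 87) = ½ · 38 · 133 = 2527.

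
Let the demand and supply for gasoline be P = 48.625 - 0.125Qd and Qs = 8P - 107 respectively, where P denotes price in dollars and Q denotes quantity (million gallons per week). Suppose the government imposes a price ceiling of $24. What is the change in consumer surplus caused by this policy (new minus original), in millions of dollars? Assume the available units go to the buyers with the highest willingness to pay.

399

Rearranging demand gives Qd = 389 - 8P. In a free market, 389 - 8P = 8P - 107 gives the equilibrium P* = 31, Q* = 141.
Because the ceiling (24) lies below the market-clearing price, it is binding.
At P = 24: Qd = 389 - 8·24 = 197 and Qs = 8·24 - 107 = 85.
Consumer surplus without the control is ½ · (48.625 - 31) · 141 = 1242.5625.
With the ceiling, 85 units are sold at 24 (assume they go to the highest-value buyers). The demand price at Q = 85 is 38, so CS = ½ · [(48.625 - 24) + (38 - 24)] · 85 = 1641.5625.
Change in consumer surplus = 1641.5625 - 1242.5625 = 399.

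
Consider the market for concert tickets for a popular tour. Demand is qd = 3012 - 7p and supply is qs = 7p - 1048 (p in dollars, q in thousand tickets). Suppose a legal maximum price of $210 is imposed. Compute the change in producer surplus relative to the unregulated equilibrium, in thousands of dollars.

Without the control the market clears where 3012 - 7p = 7p - 1048, i.e. p* = 290 and q* = 982.
Since 210 < 290, the ceiling is binding.
At p = 210: qd = 3012 - 7·210 = 1542 and qs = 7·210 - 1048 = 422.
Producer surplus without the control is ½ · (290 - 1048/7) · 982 = 482162/7.
With the ceiling, producers sell 422 units at 210, so PS = ½ · (210 - 1048/7) · 422 = 89042/7.
Change in producer surplus = 89042/7 - 482162/7 = -56160.

-56160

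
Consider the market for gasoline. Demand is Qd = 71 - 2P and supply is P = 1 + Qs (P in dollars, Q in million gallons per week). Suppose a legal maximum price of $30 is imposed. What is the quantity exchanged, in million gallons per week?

23

Rearranging supply gives Qs = P - 1. Without the control the market clears where 71 - 2P = P - 1, i.e. P* = 24 and Q* = 23.
Since 30 is above P* = 24, the ceiling does not bind and the free-market outcome prevails.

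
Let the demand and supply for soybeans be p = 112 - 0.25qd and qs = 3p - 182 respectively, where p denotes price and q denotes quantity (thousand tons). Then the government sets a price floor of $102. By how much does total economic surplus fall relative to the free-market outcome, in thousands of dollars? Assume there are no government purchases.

Rearranging demand gives qd = 448 - 4p. Equilibrium: 448 - 4p = 3p - 182, so 630 = 7p and p* = 90, q* = 88.
Since 102 > 90, the floor is binding.
At p = 102: qd = 448 - 4·102 = 40 and qs = 3·102 - 182 = 124.
Quantity traded falls to 40. At q = 40 the demand price is (448 - 40)/4 = 102 and the supply price is (182 + 40)/3 = 74.
Deadweight loss = ½ · (102 - 74) · (88 - 40) = ½ · 28 · 48 = 672.

672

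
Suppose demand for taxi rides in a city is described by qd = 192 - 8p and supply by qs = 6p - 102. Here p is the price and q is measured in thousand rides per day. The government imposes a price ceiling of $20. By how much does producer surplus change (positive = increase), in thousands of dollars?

-21

Setting quantity demanded equal to quantity supplied, 192 - 8p = 6p - 102, gives p* = 21 and q* = 24.
The ceiling of 20 is below the equilibrium price 21, so it binds.
At p = 20: qd = 192 - 8·20 = 32 and qs = 6·20 - 102 = 18.
Producer surplus without the control is ½ · (21 - 17) · 24 = 48.
With the ceiling, producers sell 18 units at 20, so PS = ½ · (20 - 17) · 18 = 27.
Change in producer surplus = 27 - 48 = -21.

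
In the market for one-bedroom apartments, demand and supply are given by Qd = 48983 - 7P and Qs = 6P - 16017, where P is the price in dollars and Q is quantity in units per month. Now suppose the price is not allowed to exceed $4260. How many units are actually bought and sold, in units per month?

Setting quantity demanded equal to quantity supplied, 48983 - 7P = 6P - 16017, gives P* = 5000 and Q* = 13983.
The ceiling of 4260 is below the equilibrium price 5000, so it binds.
At P = 4260: Qd = 48983 - 7·4260 = 19163 and Qs = 6·4260 - 16017 = 9543.
The quantity actually transacted is the short side, supply: 9543.

9543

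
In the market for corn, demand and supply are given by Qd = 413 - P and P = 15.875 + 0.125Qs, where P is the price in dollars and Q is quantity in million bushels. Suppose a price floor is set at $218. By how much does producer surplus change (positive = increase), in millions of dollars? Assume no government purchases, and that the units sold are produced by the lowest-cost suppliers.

Rearranging supply gives Qs = 8P - 127. Equilibrium: 413 - P = 8P - 127, so 540 = 9P and P* = 60, Q* = 353.
Because the floor (218) lies above the market-clearing price, it is binding.
At P = 218: Qd = 413 - 218 = 195 and Qs = 8·218 - 127 = 1617.
Producer surplus without the control is ½ · (60 - 15.875) · 353 = 7788.0625.
With the floor, 195 units are sold at 218. The supply price at Q = 195 is 40.25, so PS = ½ · [(218 - 15.875) + (218 - 40.25)] · 195 = 37037.8125.
Change in producer surplus = 37037.8125 - 7788.0625 = 29249.75.

29249.75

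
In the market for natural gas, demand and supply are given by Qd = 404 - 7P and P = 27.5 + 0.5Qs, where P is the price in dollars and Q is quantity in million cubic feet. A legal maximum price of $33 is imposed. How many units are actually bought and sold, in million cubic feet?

11

Rearranging supply gives Qs = 2P - 55. Setting quantity demanded equal to quantity supplied, 404 - 7P = 2P - 55, gives P* = 51 and Q* = 47.
Since 33 < 51, the ceiling is binding.
At P = 33: Qd = 404 - 7·33 = 173 and Qs = 2·33 - 55 = 11.
The quantity actually transacted is the short side, supply: 11.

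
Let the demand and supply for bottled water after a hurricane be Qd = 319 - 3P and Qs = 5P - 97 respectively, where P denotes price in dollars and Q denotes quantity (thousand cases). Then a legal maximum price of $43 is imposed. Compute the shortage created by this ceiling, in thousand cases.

In a free market, 319 - 3P = 5P - 97 gives the equilibrium P* = 52, Q* = 163.
The ceiling of 43 is below the equilibrium price 52, so it binds.
At P = 43: Qd = 319 - 3·43 = 190 and Qs = 5·43 - 97 = 118.
Shortage = Qd - Qs = 190 - 118 = 72.

72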